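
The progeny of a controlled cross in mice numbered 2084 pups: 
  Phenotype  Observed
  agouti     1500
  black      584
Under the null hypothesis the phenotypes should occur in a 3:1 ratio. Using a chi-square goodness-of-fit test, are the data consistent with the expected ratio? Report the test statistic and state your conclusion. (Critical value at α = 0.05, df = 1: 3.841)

10.157; not consistent

Total ratio parts = 4. Expected numbers out of 2084:
  agouti: 2084 × 3/4 = 1563
  black: 2084 × 1/4 = 521
χ² = Σ (O − E)² / E
  agouti: (1500 − 1563)² / 1563 = 2.5393
  black: (584 − 521)² / 521 = 7.6180
χ² = 2.5393 + 7.6180 = 10.1573 ≈ 10.157
Degrees of freedom = 2 − 1 = 1; critical value at α = 0.05 is 3.841.
Since 10.157 > 3.841, we reject the null hypothesis — the data do not fit the 3:1 ratio.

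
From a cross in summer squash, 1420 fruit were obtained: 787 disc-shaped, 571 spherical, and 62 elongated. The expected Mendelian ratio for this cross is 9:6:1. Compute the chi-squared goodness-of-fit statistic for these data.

11.019

Total ratio parts = 16. Expected numbers out of 1420:
  disc-shaped: 1420 × 9/16 = 798.75
  spherical: 1420 × 6/16 = 532.5
  elongated: 1420 × 1/16 = 88.75
χ² = Σ (O − E)² / E
  disc-shaped: (787 − 798.75)² / 798.75 = 0.1728
  spherical: (571 − 532.5)² / 532.5 = 2.7836
  elongated: (62 − 88.75)² / 88.75 = 8.0627
χ² = 0.1728 + 2.7836 + 8.0627 = 11.0191 ≈ 11.019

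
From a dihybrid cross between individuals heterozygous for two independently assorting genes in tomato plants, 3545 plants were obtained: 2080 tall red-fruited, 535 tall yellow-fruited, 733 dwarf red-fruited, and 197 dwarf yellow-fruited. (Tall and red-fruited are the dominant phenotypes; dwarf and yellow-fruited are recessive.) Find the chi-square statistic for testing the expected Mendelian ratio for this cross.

A dihybrid F₂ with independent assortment and complete dominance at both loci gives a 9:3:3:1 phenotypic ratio.
Expected counts for N = 3545 under a 9:3:3:1 ratio (total parts = 16):
  tall red-fruited: 3545 × 9/16 = 1994.0625
  tall yellow-fruited: 3545 × 3/16 = 664.6875
  dwarf red-fruited: 3545 × 3/16 = 664.6875
  dwarf yellow-fruited: 3545 × 1/16 = 221.5625
χ² = Σ (O − E)² / E
  tall red-fruited: (2080 − 1994.0625)² / 1994.0625 = 3.7036
  tall yellow-fruited: (535 − 664.6875)² / 664.6875 = 25.3034
  dwarf red-fruited: (733 − 664.6875)² / 664.6875 = 7.0207
  dwarf yellow-fruited: (197 − 221.5625)² / 221.5625 = 2.7230
χ² = 3.7036 + 25.3034 + 7.0207 + 2.7230 = 38.7507 ≈ 38.751

38.751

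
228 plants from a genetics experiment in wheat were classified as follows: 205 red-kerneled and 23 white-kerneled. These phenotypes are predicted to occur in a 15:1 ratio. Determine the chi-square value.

The 15:1 ratio has 16 parts, so with N = 228 the expected counts are:
  red-kerneled: 228 × 15/16 = 213.75
  white-kerneled: 228 × 1/16 = 14.25
χ² = Σ (O − E)² / E
  red-kerneled: (205 − 213.75)² / 213.75 = 0.3582
  white-kerneled: (23 − 14.25)² / 14.25 = 5.3728
χ² = 0.3582 + 5.3728 = 5.731

5.731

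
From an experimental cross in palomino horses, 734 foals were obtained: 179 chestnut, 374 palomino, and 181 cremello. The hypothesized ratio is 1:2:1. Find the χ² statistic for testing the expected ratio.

Expected counts for N = 734 under a 1:2:1 ratio (total parts = 4):
  chestnut: 734 × 1/4 = 183.5
  palomino: 734 × 2/4 = 367
  cremello: 734 × 1/4 = 183.5
χ² = Σ (O − E)² / E
  chestnut: (179 − 183.5)² / 183.5 = 0.1104
  palomino: (374 − 367)² / 367 = 0.1335
  cremello: (181 − 183.5)² / 183.5 = 0.0341
χ² = 0.1104 + 0.1335 + 0.0341 = 0.278

0.278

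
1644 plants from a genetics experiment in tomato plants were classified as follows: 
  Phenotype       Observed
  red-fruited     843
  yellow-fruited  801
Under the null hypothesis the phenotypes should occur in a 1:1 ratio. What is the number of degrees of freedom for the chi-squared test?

A goodness-of-fit test with 2 phenotype classes has df = 2 − 1 = 1.

1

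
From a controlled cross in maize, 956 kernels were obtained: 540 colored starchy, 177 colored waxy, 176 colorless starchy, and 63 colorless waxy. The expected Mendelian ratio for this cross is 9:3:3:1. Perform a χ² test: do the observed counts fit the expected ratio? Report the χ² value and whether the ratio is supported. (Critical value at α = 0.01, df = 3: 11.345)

Under the 9:3:3:1 hypothesis (Σ ratio = 16, N = 956):
  colored starchy: 956 × 9/16 = 537.75
  colored waxy: 956 × 3/16 = 179.25
  colorless starchy: 956 × 3/16 = 179.25
  colorless waxy: 956 × 1/16 = 59.75
χ² = Σ (O − E)² / E
  colored starchy: (540 − 537.75)² / 537.75 = 0.0094
  colored waxy: (177 − 179.25)² / 179.25 = 0.0282
  colorless starchy: (176 − 179.25)² / 179.25 = 0.0589
  colorless waxy: (63 − 59.75)² / 59.75 = 0.1768
χ² = 0.0094 + 0.0282 + 0.0589 + 0.1768 = 0.2733 ≈ 0.273
Degrees of freedom = 4 − 1 = 3; critical value at α = 0.01 is 11.345.
Since 0.273 < 11.345, we fail to reject the null hypothesis — the data are consistent with the 9:3:3:1 ratio.

0.273; consistent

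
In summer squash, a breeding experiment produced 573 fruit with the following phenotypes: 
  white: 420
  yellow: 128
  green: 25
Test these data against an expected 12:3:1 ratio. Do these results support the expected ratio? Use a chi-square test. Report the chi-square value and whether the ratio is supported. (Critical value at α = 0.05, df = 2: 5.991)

7.421; not consistent

Under the 12:3:1 hypothesis (Σ ratio = 16, N = 573):
  white: 573 × 12/16 = 429.75
  yellow: 573 × 3/16 = 107.4375
  green: 573 × 1/16 = 35.8125
χ² = Σ (O − E)² / E
  white: (420 − 429.75)² / 429.75 = 0.2212
  yellow: (128 − 107.4375)² / 107.4375 = 3.9355
  green: (25 − 35.8125)² / 35.8125 = 3.2645
χ² = 0.2212 + 3.9355 + 3.2645 = 7.4212 ≈ 7.421
Degrees of freedom = 3 − 1 = 2; critical value at α = 0.05 is 5.991.
Since 7.421 > 5.991, we reject the null hypothesis — the data do not fit the 12:3:1 ratio.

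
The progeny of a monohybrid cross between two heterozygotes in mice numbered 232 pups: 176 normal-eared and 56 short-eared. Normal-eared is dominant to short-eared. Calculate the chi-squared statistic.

For a monohybrid cross between heterozygotes with complete dominance, the expected phenotypic ratio is 3:1.
The 3:1 ratio has 4 parts, so with N = 232 the expected counts are:
  normal-eared: 232 × 3/4 = 174
  short-eared: 232 × 1/4 = 58
χ² = Σ (O − E)² / E
  normal-eared: (176 − 174)² / 174 = 0.0230
  short-eared: (56 − 58)² / 58 = 0.0690
χ² = 0.0230 + 0.0690 = 0.092

0.092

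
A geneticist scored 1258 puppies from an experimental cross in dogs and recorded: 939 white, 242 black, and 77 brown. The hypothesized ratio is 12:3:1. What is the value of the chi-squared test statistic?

0.214

Total ratio parts = 16. Expected numbers out of 1258:
  white: 1258 × 12/16 = 943.5
  black: 1258 × 3/16 = 235.875
  brown: 1258 × 1/16 = 78.625
χ² = Σ (O − E)² / E
  white: (939 − 943.5)² / 943.5 = 0.0215
  black: (242 − 235.875)² / 235.875 = 0.1590
  brown: (77 − 78.625)² / 78.625 = 0.0336
χ² = 0.0215 + 0.1590 + 0.0336 = 0.2141 ≈ 0.214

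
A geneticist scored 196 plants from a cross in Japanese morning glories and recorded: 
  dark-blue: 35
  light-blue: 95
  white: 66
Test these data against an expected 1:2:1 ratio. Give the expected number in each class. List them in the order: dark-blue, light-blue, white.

The 1:2:1 ratio has 4 parts, so with N = 196 the expected counts are:
  dark-blue: 196 × 1/4 = 49
  light-blue: 196 × 2/4 = 98
  white: 196 × 1/4 = 49

49, 98, 49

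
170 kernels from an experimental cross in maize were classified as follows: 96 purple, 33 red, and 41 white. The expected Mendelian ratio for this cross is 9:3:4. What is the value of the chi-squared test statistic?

Total ratio parts = 16. Expected numbers out of 170:
  purple: 170 × 9/16 = 95.625
  red: 170 × 3/16 = 31.875
  white: 170 × 4/16 = 42.5
χ² = Σ (O − E)² / E
  purple: (96 − 95.625)² / 95.625 = 0.0015
  red: (33 − 31.875)² / 31.875 = 0.0397
  white: (41 − 42.5)² / 42.5 = 0.0529
χ² = 0.0015 + 0.0397 + 0.0529 = 0.0941 ≈ 0.094

0.094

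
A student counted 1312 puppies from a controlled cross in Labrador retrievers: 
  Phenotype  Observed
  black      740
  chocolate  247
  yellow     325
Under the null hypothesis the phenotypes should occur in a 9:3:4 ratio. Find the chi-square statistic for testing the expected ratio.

0.037

The 9:3:4 ratio has 16 parts, so with N = 1312 the expected counts are:
  black: 1312 × 9/16 = 738
  chocolate: 1312 × 3/16 = 246
  yellow: 1312 × 4/16 = 328
χ² = Σ (O − E)² / E
  black: (740 − 738)² / 738 = 0.0054
  chocolate: (247 − 246)² / 246 = 0.0041
  yellow: (325 − 328)² / 328 = 0.0274
χ² = 0.0054 + 0.0041 + 0.0274 = 0.0369 ≈ 0.037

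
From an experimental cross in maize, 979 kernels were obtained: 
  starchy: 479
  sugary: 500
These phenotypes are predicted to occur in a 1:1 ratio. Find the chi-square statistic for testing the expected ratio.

0.450

Expected counts for N = 979 under a 1:1 ratio (total parts = 2):
  starchy: 979 × 1/2 = 489.5
  sugary: 979 × 1/2 = 489.5
χ² = Σ (O − E)² / E
  starchy: (479 − 489.5)² / 489.5 = 0.2252
  sugary: (500 − 489.5)² / 489.5 = 0.2252
χ² = 0.2252 + 0.2252 = 0.4504 ≈ 0.450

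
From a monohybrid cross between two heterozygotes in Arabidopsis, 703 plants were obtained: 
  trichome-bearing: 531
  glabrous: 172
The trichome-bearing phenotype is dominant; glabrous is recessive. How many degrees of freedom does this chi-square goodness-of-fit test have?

1

For a monohybrid cross between heterozygotes with complete dominance, the expected phenotypic ratio is 3:1.
A goodness-of-fit test with 2 phenotype classes has df = 2 − 1 = 1.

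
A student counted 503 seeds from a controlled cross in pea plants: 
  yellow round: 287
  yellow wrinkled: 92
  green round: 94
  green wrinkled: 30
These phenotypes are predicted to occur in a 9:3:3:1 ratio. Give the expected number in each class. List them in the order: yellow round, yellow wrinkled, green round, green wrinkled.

282.9375, 94.3125, 94.3125, 31.4375

Expected counts for N = 503 under a 9:3:3:1 ratio (total parts = 16):
  yellow round: 503 × 9/16 = 282.9375
  yellow wrinkled: 503 × 3/16 = 94.3125
  green round: 503 × 3/16 = 94.3125
  green wrinkled: 503 × 1/16 = 31.4375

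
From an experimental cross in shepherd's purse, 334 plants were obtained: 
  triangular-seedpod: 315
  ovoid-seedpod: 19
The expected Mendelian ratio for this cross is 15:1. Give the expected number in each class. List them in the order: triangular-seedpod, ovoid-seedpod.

313.125, 20.875

The 15:1 ratio has 16 parts, so with N = 334 the expected counts are:
  triangular-seedpod: 334 × 15/16 = 313.125
  ovoid-seedpod: 334 × 1/16 = 20.875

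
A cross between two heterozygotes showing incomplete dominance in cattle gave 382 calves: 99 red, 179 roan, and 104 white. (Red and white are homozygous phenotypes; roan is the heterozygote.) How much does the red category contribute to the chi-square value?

With incomplete dominance, a heterozygote × heterozygote cross gives a 1:2:1 phenotypic ratio.
Expected counts for N = 382 under a 1:2:1 ratio (total parts = 4):
  red: 382 × 1/4 = 95.5
  roan: 382 × 2/4 = 191
  white: 382 × 1/4 = 95.5
Contribution of red: (99 − 95.5)² / 95.5 = 0.1283

0.128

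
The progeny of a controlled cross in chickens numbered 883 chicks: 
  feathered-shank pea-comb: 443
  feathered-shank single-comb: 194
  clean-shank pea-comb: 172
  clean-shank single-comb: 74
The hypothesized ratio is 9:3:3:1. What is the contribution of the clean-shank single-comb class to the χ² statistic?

Total ratio parts = 16. Expected numbers out of 883:
  feathered-shank pea-comb: 883 × 9/16 = 496.6875
  feathered-shank single-comb: 883 × 3/16 = 165.5625
  clean-shank pea-comb: 883 × 3/16 = 165.5625
  clean-shank single-comb: 883 × 1/16 = 55.1875
Contribution of clean-shank single-comb: (74 − 55.1875)² / 55.1875 = 6.4129

6.413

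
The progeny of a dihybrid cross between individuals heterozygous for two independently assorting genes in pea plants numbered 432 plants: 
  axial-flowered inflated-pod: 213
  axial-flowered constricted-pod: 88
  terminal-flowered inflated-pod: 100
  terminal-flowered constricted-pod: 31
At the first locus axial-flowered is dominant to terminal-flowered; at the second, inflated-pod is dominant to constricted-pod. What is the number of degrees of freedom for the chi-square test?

A dihybrid F₂ with independent assortment and complete dominance at both loci gives a 9:3:3:1 phenotypic ratio.
A goodness-of-fit test with 4 phenotype classes has df = 4 − 1 = 3.

3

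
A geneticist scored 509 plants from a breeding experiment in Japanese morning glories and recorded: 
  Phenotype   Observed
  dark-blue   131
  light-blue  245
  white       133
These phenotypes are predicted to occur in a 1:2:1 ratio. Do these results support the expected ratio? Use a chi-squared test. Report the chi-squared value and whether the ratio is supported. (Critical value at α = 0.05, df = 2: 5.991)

0.725; consistent

The 1:2:1 ratio has 4 parts, so with N = 509 the expected counts are:
  dark-blue: 509 × 1/4 = 127.25
  light-blue: 509 × 2/4 = 254.5
  white: 509 × 1/4 = 127.25
χ² = Σ (O − E)² / E
  dark-blue: (131 − 127.25)² / 127.25 = 0.1105
  light-blue: (245 − 254.5)² / 254.5 = 0.3546
  white: (133 − 127.25)² / 127.25 = 0.2598
χ² = 0.1105 + 0.3546 + 0.2598 = 0.7249 ≈ 0.725
Degrees of freedom = 3 − 1 = 2; critical value at α = 0.05 is 5.991.
Since 0.725 < 5.991, we fail to reject the null hypothesis — the data are consistent with the 1:2:1 ratio.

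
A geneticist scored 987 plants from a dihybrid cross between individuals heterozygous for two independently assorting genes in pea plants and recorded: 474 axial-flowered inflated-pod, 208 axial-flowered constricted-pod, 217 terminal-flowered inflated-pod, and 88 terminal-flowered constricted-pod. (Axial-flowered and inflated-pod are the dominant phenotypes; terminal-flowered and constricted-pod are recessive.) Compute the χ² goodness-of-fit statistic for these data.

31.451

A dihybrid F₂ with independent assortment and complete dominance at both loci gives a 9:3:3:1 phenotypic ratio.
Total ratio parts = 16. Expected numbers out of 987:
  axial-flowered inflated-pod: 987 × 9/16 = 555.1875
  axial-flowered constricted-pod: 987 × 3/16 = 185.0625
  terminal-flowered inflated-pod: 987 × 3/16 = 185.0625
  terminal-flowered constricted-pod: 987 × 1/16 = 61.6875
χ² = Σ (O − E)² / E
  axial-flowered inflated-pod: (474 − 555.1875)² / 555.1875 = 11.8724
  axial-flowered constricted-pod: (208 − 185.0625)² / 185.0625 = 2.8430
  terminal-flowered inflated-pod: (217 − 185.0625)² / 185.0625 = 5.5117
  terminal-flowered constricted-pod: (88 − 61.6875)² / 61.6875 = 11.2235
χ² = 11.8724 + 2.8430 + 5.5117 + 11.2235 = 31.4506 ≈ 31.451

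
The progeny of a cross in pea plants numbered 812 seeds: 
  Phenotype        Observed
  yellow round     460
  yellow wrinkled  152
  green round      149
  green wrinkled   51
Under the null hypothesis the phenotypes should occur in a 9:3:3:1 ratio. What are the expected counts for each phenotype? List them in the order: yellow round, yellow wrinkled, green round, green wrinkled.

456.75, 152.25, 152.25, 50.75

Total ratio parts = 16. Expected numbers out of 812:
  yellow round: 812 × 9/16 = 456.75
  yellow wrinkled: 812 × 3/16 = 152.25
  green round: 812 × 3/16 = 152.25
  green wrinkled: 812 × 1/16 = 50.75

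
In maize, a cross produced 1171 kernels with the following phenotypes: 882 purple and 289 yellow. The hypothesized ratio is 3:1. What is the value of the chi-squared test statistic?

Expected counts for N = 1171 under a 3:1 ratio (total parts = 4):
  purple: 1171 × 3/4 = 878.25
  yellow: 1171 × 1/4 = 292.75
χ² = Σ (O − E)² / E
  purple: (882 − 878.25)² / 878.25 = 0.0160
  yellow: (289 − 292.75)² / 292.75 = 0.0480
χ² = 0.0160 + 0.0480 = 0.064

0.064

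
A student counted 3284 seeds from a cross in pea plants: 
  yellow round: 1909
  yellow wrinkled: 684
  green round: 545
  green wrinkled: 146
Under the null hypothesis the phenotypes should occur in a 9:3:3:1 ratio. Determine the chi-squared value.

Expected counts for N = 3284 under a 9:3:3:1 ratio (total parts = 16):
  yellow round: 3284 × 9/16 = 1847.25
  yellow wrinkled: 3284 × 3/16 = 615.75
  green round: 3284 × 3/16 = 615.75
  green wrinkled: 3284 × 1/16 = 205.25
χ² = Σ (O − E)² / E
  yellow round: (1909 − 1847.25)² / 1847.25 = 2.0642
  yellow wrinkled: (684 − 615.75)² / 615.75 = 7.5649
  green round: (545 − 615.75)² / 615.75 = 8.1292
  green wrinkled: (146 − 205.25)² / 205.25 = 17.1038
χ² = 2.0642 + 7.5649 + 8.1292 + 17.1038 = 34.8621 ≈ 34.862

34.862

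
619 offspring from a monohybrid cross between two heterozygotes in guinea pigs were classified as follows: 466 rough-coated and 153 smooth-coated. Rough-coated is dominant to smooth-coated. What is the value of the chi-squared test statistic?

For a monohybrid cross between heterozygotes with complete dominance, the expected phenotypic ratio is 3:1.
Expected counts for N = 619 under a 3:1 ratio (total parts = 4):
  rough-coated: 619 × 3/4 = 464.25
  smooth-coated: 619 × 1/4 = 154.75
χ² = Σ (O − E)² / E
  rough-coated: (466 − 464.25)² / 464.25 = 0.0066
  smooth-coated: (153 − 154.75)² / 154.75 = 0.0198
χ² = 0.0066 + 0.0198 = 0.0264 ≈ 0.026

0.026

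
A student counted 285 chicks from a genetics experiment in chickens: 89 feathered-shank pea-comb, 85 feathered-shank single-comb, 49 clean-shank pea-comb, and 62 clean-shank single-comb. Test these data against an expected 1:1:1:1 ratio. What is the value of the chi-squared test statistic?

Expected counts for N = 285 under a 1:1:1:1 ratio (total parts = 4):
  feathered-shank pea-comb: 285 × 1/4 = 71.25
  feathered-shank single-comb: 285 × 1/4 = 71.25
  clean-shank pea-comb: 285 × 1/4 = 71.25
  clean-shank single-comb: 285 × 1/4 = 71.25
χ² = Σ (O − E)² / E
  feathered-shank pea-comb: (89 − 71.25)² / 71.25 = 4.4219
  feathered-shank single-comb: (85 − 71.25)² / 71.25 = 2.6535
  clean-shank pea-comb: (49 − 71.25)² / 71.25 = 6.9482
  clean-shank single-comb: (62 − 71.25)² / 71.25 = 1.2009
χ² = 4.4219 + 2.6535 + 6.9482 + 1.2009 = 15.2245 ≈ 15.225

15.225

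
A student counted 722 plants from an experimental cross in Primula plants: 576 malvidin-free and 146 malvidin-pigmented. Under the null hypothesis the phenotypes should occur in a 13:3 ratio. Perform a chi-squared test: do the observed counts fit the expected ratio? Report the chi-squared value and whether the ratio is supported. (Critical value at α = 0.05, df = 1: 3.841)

1.026; consistent

Under the 13:3 hypothesis (Σ ratio = 16, N = 722):
  malvidin-free: 722 × 13/16 = 586.625
  malvidin-pigmented: 722 × 3/16 = 135.375
χ² = Σ (O − E)² / E
  malvidin-free: (576 − 586.625)² / 586.625 = 0.1924
  malvidin-pigmented: (146 − 135.375)² / 135.375 = 0.8339
χ² = 0.1924 + 0.8339 = 1.0263 ≈ 1.026
Degrees of freedom = 2 − 1 = 1; critical value at α = 0.05 is 3.841.
Since 1.026 < 3.841, we fail to reject the null hypothesis — the data are consistent with the 13:3 ratio.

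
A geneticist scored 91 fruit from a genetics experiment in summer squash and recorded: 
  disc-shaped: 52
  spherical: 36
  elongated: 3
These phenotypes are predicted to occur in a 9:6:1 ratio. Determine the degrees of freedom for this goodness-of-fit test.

A goodness-of-fit test with 3 phenotype classes has df = 3 − 1 = 2.

2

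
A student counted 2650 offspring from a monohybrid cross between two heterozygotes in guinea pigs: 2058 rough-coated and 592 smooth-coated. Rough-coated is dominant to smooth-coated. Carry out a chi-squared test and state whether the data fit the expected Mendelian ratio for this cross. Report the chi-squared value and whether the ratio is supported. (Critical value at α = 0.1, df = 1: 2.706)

10.003; not consistent

For a monohybrid cross between heterozygotes with complete dominance, the expected phenotypic ratio is 3:1.
Under the 3:1 hypothesis (Σ ratio = 4, N = 2650):
  rough-coated: 2650 × 3/4 = 1987.5
  smooth-coated: 2650 × 1/4 = 662.5
χ² = Σ (O − E)² / E
  rough-coated: (2058 − 1987.5)² / 1987.5 = 2.5008
  smooth-coated: (592 − 662.5)² / 662.5 = 7.5023
χ² = 2.5008 + 7.5023 = 10.0031 ≈ 10.003
Degrees of freedom = 2 − 1 = 1; critical value at α = 0.1 is 2.706.
Since 10.003 > 2.706, we reject the null hypothesis — the data do not fit the 3:1 ratio.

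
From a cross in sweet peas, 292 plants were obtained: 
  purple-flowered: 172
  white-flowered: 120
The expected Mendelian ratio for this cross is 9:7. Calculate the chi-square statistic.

Under the 9:7 hypothesis (Σ ratio = 16, N = 292):
  purple-flowered: 292 × 9/16 = 164.25
  white-flowered: 292 × 7/16 = 127.75
χ² = Σ (O − E)² / E
  purple-flowered: (172 − 164.25)² / 164.25 = 0.3657
  white-flowered: (120 − 127.75)² / 127.75 = 0.4702
χ² = 0.3657 + 0.4702 = 0.8359 ≈ 0.836

0.836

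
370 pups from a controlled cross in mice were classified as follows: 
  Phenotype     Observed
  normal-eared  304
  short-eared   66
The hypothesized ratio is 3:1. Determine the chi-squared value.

Under the 3:1 hypothesis (Σ ratio = 4, N = 370):
  normal-eared: 370 × 3/4 = 277.5
  short-eared: 370 × 1/4 = 92.5
χ² = Σ (O − E)² / E
  normal-eared: (304 − 277.5)² / 277.5 = 2.5306
  short-eared: (66 − 92.5)² / 92.5 = 7.5919
χ² = 2.5306 + 7.5919 = 10.1225 ≈ 10.123

10.123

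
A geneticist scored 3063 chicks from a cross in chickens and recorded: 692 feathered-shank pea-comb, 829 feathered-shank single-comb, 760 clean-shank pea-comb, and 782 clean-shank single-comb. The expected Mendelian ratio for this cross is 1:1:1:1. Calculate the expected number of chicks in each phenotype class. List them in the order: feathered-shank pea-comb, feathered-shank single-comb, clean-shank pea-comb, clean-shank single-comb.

The 1:1:1:1 ratio has 4 parts, so with N = 3063 the expected counts are:
  feathered-shank pea-comb: 3063 × 1/4 = 765.75
  feathered-shank single-comb: 3063 × 1/4 = 765.75
  clean-shank pea-comb: 3063 × 1/4 = 765.75
  clean-shank single-comb: 3063 × 1/4 = 765.75

765.75, 765.75, 765.75, 765.75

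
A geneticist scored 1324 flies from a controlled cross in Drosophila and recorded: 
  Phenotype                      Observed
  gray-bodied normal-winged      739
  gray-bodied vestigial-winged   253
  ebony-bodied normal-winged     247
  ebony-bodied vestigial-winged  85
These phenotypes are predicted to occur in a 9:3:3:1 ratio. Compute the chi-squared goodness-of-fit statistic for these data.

0.203

The 9:3:3:1 ratio has 16 parts, so with N = 1324 the expected counts are:
  gray-bodied normal-winged: 1324 × 9/16 = 744.75
  gray-bodied vestigial-winged: 1324 × 3/16 = 248.25
  ebony-bodied normal-winged: 1324 × 3/16 = 248.25
  ebony-bodied vestigial-winged: 1324 × 1/16 = 82.75
χ² = Σ (O − E)² / E
  gray-bodied normal-winged: (739 − 744.75)² / 744.75 = 0.0444
  gray-bodied vestigial-winged: (253 − 248.25)² / 248.25 = 0.0909
  ebony-bodied normal-winged: (247 − 248.25)² / 248.25 = 0.0063
  ebony-bodied vestigial-winged: (85 − 82.75)² / 82.75 = 0.0612
χ² = 0.0444 + 0.0909 + 0.0063 + 0.0612 = 0.2028 ≈ 0.203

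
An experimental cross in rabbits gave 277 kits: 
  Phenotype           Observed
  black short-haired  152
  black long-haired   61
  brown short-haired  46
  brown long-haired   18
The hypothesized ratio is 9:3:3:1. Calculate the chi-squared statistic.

Expected counts for N = 277 under a 9:3:3:1 ratio (total parts = 16):
  black short-haired: 277 × 9/16 = 155.8125
  black long-haired: 277 × 3/16 = 51.9375
  brown short-haired: 277 × 3/16 = 51.9375
  brown long-haired: 277 × 1/16 = 17.3125
χ² = Σ (O − E)² / E
  black short-haired: (152 − 155.8125)² / 155.8125 = 0.0933
  black long-haired: (61 − 51.9375)² / 51.9375 = 1.5813
  brown short-haired: (46 − 51.9375)² / 51.9375 = 0.6788
  brown long-haired: (18 − 17.3125)² / 17.3125 = 0.0273
χ² = 0.0933 + 1.5813 + 0.6788 + 0.0273 = 2.3807 ≈ 2.381

2.381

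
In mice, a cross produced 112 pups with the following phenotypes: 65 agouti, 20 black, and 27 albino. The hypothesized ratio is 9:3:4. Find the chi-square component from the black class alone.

Total ratio parts = 16. Expected numbers out of 112:
  agouti: 112 × 9/16 = 63
  black: 112 × 3/16 = 21
  albino: 112 × 4/16 = 28
Contribution of black: (20 − 21)² / 21 = 0.0476

0.048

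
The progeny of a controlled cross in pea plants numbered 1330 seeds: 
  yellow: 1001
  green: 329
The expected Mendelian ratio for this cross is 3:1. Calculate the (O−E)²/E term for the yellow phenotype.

Expected counts for N = 1330 under a 3:1 ratio (total parts = 4):
  yellow: 1330 × 3/4 = 997.5
  green: 1330 × 1/4 = 332.5
Contribution of yellow: (1001 − 997.5)² / 997.5 = 0.0123

0.012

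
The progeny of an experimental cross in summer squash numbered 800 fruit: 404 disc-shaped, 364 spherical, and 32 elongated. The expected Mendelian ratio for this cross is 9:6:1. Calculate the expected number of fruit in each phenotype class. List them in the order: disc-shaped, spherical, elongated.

450, 300, 50

Total ratio parts = 16. Expected numbers out of 800:
  disc-shaped: 800 × 9/16 = 450
  spherical: 800 × 6/16 = 300
  elongated: 800 × 1/16 = 50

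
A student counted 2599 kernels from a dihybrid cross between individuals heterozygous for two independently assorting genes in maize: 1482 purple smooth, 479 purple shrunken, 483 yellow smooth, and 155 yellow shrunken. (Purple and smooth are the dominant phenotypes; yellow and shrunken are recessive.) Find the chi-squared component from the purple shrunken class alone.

0.142

A dihybrid F₂ with independent assortment and complete dominance at both loci gives a 9:3:3:1 phenotypic ratio.
Total ratio parts = 16. Expected numbers out of 2599:
  purple smooth: 2599 × 9/16 = 1461.9375
  purple shrunken: 2599 × 3/16 = 487.3125
  yellow smooth: 2599 × 3/16 = 487.3125
  yellow shrunken: 2599 × 1/16 = 162.4375
Contribution of purple shrunken: (479 − 487.3125)² / 487.3125 = 0.1418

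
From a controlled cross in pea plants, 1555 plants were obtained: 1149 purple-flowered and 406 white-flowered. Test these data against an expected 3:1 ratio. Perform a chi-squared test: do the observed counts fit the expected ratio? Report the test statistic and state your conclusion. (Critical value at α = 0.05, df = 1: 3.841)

The 3:1 ratio has 4 parts, so with N = 1555 the expected counts are:
  purple-flowered: 1555 × 3/4 = 1166.25
  white-flowered: 1555 × 1/4 = 388.75
χ² = Σ (O − E)² / E
  purple-flowered: (1149 − 1166.25)² / 1166.25 = 0.2551
  white-flowered: (406 − 388.75)² / 388.75 = 0.7654
χ² = 0.2551 + 0.7654 = 1.0205 ≈ 1.021
Degrees of freedom = 2 − 1 = 1; critical value at α = 0.05 is 3.841.
Since 1.021 < 3.841, we fail to reject the null hypothesis — the data are consistent with the 3:1 ratio.

1.021; consistent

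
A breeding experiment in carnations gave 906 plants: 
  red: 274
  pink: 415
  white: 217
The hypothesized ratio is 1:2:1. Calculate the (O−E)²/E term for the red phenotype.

Under the 1:2:1 hypothesis (Σ ratio = 4, N = 906):
  red: 906 × 1/4 = 226.5
  pink: 906 × 2/4 = 453
  white: 906 × 1/4 = 226.5
Contribution of red: (274 − 226.5)² / 226.5 = 9.9614

9.961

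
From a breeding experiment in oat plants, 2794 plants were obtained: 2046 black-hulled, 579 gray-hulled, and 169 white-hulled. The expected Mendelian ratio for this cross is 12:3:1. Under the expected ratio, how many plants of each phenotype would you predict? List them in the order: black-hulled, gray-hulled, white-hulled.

Total ratio parts = 16. Expected numbers out of 2794:
  black-hulled: 2794 × 12/16 = 2095.5
  gray-hulled: 2794 × 3/16 = 523.875
  white-hulled: 2794 × 1/16 = 174.625

2095.5, 523.875, 174.625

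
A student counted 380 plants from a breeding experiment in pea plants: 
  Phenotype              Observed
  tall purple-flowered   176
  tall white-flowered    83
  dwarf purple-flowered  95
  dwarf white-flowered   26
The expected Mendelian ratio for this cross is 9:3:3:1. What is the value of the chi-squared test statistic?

Expected counts for N = 380 under a 9:3:3:1 ratio (total parts = 16):
  tall purple-flowered: 380 × 9/16 = 213.75
  tall white-flowered: 380 × 3/16 = 71.25
  dwarf purple-flowered: 380 × 3/16 = 71.25
  dwarf white-flowered: 380 × 1/16 = 23.75
χ² = Σ (O − E)² / E
  tall purple-flowered: (176 − 213.75)² / 213.75 = 6.6670
  tall white-flowered: (83 − 71.25)² / 71.25 = 1.9377
  dwarf purple-flowered: (95 − 71.25)² / 71.25 = 7.9167
  dwarf white-flowered: (26 − 23.75)² / 23.75 = 0.2132
χ² = 6.6670 + 1.9377 + 7.9167 + 0.2132 = 16.7346 ≈ 16.735

16.735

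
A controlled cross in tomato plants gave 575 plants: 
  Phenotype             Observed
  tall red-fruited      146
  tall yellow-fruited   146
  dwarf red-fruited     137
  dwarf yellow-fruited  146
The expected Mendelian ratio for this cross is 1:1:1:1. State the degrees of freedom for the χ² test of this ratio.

3

A goodness-of-fit test with 4 phenotype classes has df = 4 − 1 = 3.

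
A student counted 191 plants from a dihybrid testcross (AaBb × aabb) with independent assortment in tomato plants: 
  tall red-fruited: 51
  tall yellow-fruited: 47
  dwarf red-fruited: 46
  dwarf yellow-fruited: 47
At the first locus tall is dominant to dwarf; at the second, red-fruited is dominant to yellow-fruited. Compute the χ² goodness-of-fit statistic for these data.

A dihybrid testcross with independent assortment gives a 1:1:1:1 ratio.
The 1:1:1:1 ratio has 4 parts, so with N = 191 the expected counts are:
  tall red-fruited: 191 × 1/4 = 47.75
  tall yellow-fruited: 191 × 1/4 = 47.75
  dwarf red-fruited: 191 × 1/4 = 47.75
  dwarf yellow-fruited: 191 × 1/4 = 47.75
χ² = Σ (O − E)² / E
  tall red-fruited: (51 − 47.75)² / 47.75 = 0.2212
  tall yellow-fruited: (47 − 47.75)² / 47.75 = 0.0118
  dwarf red-fruited: (46 − 47.75)² / 47.75 = 0.0641
  dwarf yellow-fruited: (47 − 47.75)² / 47.75 = 0.0118
χ² = 0.2212 + 0.0118 + 0.0641 + 0.0118 = 0.3089 ≈ 0.309

0.309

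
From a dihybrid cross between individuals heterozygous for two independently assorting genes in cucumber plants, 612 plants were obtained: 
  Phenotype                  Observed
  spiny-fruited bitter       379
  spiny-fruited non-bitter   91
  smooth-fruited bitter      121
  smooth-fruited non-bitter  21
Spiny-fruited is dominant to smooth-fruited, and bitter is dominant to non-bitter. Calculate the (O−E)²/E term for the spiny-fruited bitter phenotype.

A dihybrid F₂ with independent assortment and complete dominance at both loci gives a 9:3:3:1 phenotypic ratio.
Under the 9:3:3:1 hypothesis (Σ ratio = 16, N = 612):
  spiny-fruited bitter: 612 × 9/16 = 344.25
  spiny-fruited non-bitter: 612 × 3/16 = 114.75
  smooth-fruited bitter: 612 × 3/16 = 114.75
  smooth-fruited non-bitter: 612 × 1/16 = 38.25
Contribution of spiny-fruited bitter: (379 − 344.25)² / 344.25 = 3.5078

3.508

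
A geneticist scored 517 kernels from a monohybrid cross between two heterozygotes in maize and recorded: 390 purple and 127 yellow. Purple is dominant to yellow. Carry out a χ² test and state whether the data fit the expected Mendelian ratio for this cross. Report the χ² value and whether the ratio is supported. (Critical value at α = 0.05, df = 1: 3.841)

0.052; consistent

For a monohybrid cross between heterozygotes with complete dominance, the expected phenotypic ratio is 3:1.
Under the 3:1 hypothesis (Σ ratio = 4, N = 517):
  purple: 517 × 3/4 = 387.75
  yellow: 517 × 1/4 = 129.25
χ² = Σ (O − E)² / E
  purple: (390 − 387.75)² / 387.75 = 0.0131
  yellow: (127 − 129.25)² / 129.25 = 0.0392
χ² = 0.0131 + 0.0392 = 0.0523 ≈ 0.052
Degrees of freedom = 2 − 1 = 1; critical value at α = 0.05 is 3.841.
Since 0.052 < 3.841, we fail to reject the null hypothesis — the data are consistent with the 3:1 ratio.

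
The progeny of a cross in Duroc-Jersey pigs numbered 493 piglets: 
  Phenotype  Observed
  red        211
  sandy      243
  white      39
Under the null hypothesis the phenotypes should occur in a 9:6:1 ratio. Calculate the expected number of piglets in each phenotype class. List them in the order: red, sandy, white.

277.3125, 184.875, 30.8125

Under the 9:6:1 hypothesis (Σ ratio = 16, N = 493):
  red: 493 × 9/16 = 277.3125
  sandy: 493 × 6/16 = 184.875
  white: 493 × 1/16 = 30.8125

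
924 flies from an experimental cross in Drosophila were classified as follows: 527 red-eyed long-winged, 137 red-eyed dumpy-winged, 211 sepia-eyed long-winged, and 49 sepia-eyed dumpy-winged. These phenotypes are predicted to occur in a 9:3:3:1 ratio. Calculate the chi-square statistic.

Total ratio parts = 16. Expected numbers out of 924:
  red-eyed long-winged: 924 × 9/16 = 519.75
  red-eyed dumpy-winged: 924 × 3/16 = 173.25
  sepia-eyed long-winged: 924 × 3/16 = 173.25
  sepia-eyed dumpy-winged: 924 × 1/16 = 57.75
χ² = Σ (O − E)² / E
  red-eyed long-winged: (527 − 519.75)² / 519.75 = 0.1011
  red-eyed dumpy-winged: (137 − 173.25)² / 173.25 = 7.5848
  sepia-eyed long-winged: (211 − 173.25)² / 173.25 = 8.2255
  sepia-eyed dumpy-winged: (49 − 57.75)² / 57.75 = 1.3258
χ² = 0.1011 + 7.5848 + 8.2255 + 1.3258 = 17.2372 ≈ 17.237

17.237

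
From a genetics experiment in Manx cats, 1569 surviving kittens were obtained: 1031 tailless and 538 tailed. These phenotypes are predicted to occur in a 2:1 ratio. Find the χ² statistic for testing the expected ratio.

0.645

Total ratio parts = 3. Expected numbers out of 1569:
  tailless: 1569 × 2/3 = 1046
  tailed: 1569 × 1/3 = 523
χ² = Σ (O − E)² / E
  tailless: (1031 − 1046)² / 1046 = 0.2151
  tailed: (538 − 523)² / 523 = 0.4302
χ² = 0.2151 + 0.4302 = 0.6453 ≈ 0.645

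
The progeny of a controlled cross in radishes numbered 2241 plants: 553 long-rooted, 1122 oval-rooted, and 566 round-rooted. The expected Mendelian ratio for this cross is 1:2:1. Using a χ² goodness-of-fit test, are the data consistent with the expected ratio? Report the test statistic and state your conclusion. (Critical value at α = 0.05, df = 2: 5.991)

0.155; consistent

Total ratio parts = 4. Expected numbers out of 2241:
  long-rooted: 2241 × 1/4 = 560.25
  oval-rooted: 2241 × 2/4 = 1120.5
  round-rooted: 2241 × 1/4 = 560.25
χ² = Σ (O − E)² / E
  long-rooted: (553 − 560.25)² / 560.25 = 0.0938
  oval-rooted: (1122 − 1120.5)² / 1120.5 = 0.0020
  round-rooted: (566 − 560.25)² / 560.25 = 0.0590
χ² = 0.0938 + 0.0020 + 0.0590 = 0.1548 ≈ 0.155
Degrees of freedom = 3 − 1 = 2; critical value at α = 0.05 is 5.991.
Since 0.155 < 5.991, we fail to reject the null hypothesis — the data are consistent with the 1:2:1 ratio.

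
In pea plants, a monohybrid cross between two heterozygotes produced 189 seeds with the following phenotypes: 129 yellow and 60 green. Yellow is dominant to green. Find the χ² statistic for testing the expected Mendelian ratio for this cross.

4.587

For a monohybrid cross between heterozygotes with complete dominance, the expected phenotypic ratio is 3:1.
Under the 3:1 hypothesis (Σ ratio = 4, N = 189):
  yellow: 189 × 3/4 = 141.75
  green: 189 × 1/4 = 47.25
χ² = Σ (O − E)² / E
  yellow: (129 − 141.75)² / 141.75 = 1.1468
  green: (60 − 47.25)² / 47.25 = 3.4405
χ² = 1.1468 + 3.4405 = 4.5873 ≈ 4.587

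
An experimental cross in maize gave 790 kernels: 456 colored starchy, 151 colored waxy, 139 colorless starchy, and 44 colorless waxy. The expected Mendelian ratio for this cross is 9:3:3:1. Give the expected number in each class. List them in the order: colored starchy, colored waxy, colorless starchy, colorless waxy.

444.375, 148.125, 148.125, 49.375

Expected counts for N = 790 under a 9:3:3:1 ratio (total parts = 16):
  colored starchy: 790 × 9/16 = 444.375
  colored waxy: 790 × 3/16 = 148.125
  colorless starchy: 790 × 3/16 = 148.125
  colorless waxy: 790 × 1/16 = 49.375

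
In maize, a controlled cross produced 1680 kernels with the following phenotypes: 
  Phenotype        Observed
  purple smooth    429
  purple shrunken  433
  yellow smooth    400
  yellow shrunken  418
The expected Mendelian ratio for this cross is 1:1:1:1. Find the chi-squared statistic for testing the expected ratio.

1.557

Under the 1:1:1:1 hypothesis (Σ ratio = 4, N = 1680):
  purple smooth: 1680 × 1/4 = 420
  purple shrunken: 1680 × 1/4 = 420
  yellow smooth: 1680 × 1/4 = 420
  yellow shrunken: 1680 × 1/4 = 420
χ² = Σ (O − E)² / E
  purple smooth: (429 − 420)² / 420 = 0.1929
  purple shrunken: (433 − 420)² / 420 = 0.4024
  yellow smooth: (400 − 420)² / 420 = 0.9524
  yellow shrunken: (418 − 420)² / 420 = 0.0095
χ² = 0.1929 + 0.4024 + 0.9524 + 0.0095 = 1.5572 ≈ 1.557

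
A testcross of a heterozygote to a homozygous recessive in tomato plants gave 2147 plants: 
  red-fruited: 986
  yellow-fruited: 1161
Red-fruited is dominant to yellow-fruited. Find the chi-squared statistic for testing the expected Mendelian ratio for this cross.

A testcross of a heterozygote (Aa × aa) gives a 1:1 phenotypic ratio.
Expected counts for N = 2147 under a 1:1 ratio (total parts = 2):
  red-fruited: 2147 × 1/2 = 1073.5
  yellow-fruited: 2147 × 1/2 = 1073.5
χ² = Σ (O − E)² / E
  red-fruited: (986 − 1073.5)² / 1073.5 = 7.1320
  yellow-fruited: (1161 − 1073.5)² / 1073.5 = 7.1320
χ² = 7.1320 + 7.1320 = 14.264

14.264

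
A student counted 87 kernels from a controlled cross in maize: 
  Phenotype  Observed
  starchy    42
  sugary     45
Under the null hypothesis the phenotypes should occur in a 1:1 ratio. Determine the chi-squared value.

0.103

Under the 1:1 hypothesis (Σ ratio = 2, N = 87):
  starchy: 87 × 1/2 = 43.5
  sugary: 87 × 1/2 = 43.5
χ² = Σ (O − E)² / E
  starchy: (42 − 43.5)² / 43.5 = 0.0517
  sugary: (45 − 43.5)² / 43.5 = 0.0517
χ² = 0.0517 + 0.0517 = 0.1034 ≈ 0.103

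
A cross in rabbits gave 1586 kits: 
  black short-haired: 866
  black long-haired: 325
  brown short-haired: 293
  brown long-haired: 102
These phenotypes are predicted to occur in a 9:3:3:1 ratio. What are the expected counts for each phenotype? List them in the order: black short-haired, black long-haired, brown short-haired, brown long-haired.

Expected counts for N = 1586 under a 9:3:3:1 ratio (total parts = 16):
  black short-haired: 1586 × 9/16 = 892.125
  black long-haired: 1586 × 3/16 = 297.375
  brown short-haired: 1586 × 3/16 = 297.375
  brown long-haired: 1586 × 1/16 = 99.125

892.125, 297.375, 297.375, 99.125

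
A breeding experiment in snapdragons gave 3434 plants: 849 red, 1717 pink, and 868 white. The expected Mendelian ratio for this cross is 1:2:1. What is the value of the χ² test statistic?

Expected counts for N = 3434 under a 1:2:1 ratio (total parts = 4):
  red: 3434 × 1/4 = 858.5
  pink: 3434 × 2/4 = 1717
  white: 3434 × 1/4 = 858.5
χ² = Σ (O − E)² / E
  red: (849 − 858.5)² / 858.5 = 0.1051
  pink: (1717 − 1717)² / 1717 = 0.0000
  white: (868 − 858.5)² / 858.5 = 0.1051
χ² = 0.1051 + 0.0000 + 0.1051 = 0.2102 ≈ 0.210

0.210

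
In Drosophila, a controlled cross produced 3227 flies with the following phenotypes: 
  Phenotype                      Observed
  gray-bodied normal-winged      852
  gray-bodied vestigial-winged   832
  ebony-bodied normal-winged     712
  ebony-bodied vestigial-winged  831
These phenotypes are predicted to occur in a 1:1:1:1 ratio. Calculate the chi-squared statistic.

15.185

Under the 1:1:1:1 hypothesis (Σ ratio = 4, N = 3227):
  gray-bodied normal-winged: 3227 × 1/4 = 806.75
  gray-bodied vestigial-winged: 3227 × 1/4 = 806.75
  ebony-bodied normal-winged: 3227 × 1/4 = 806.75
  ebony-bodied vestigial-winged: 3227 × 1/4 = 806.75
χ² = Σ (O − E)² / E
  gray-bodied normal-winged: (852 − 806.75)² / 806.75 = 2.5380
  gray-bodied vestigial-winged: (832 − 806.75)² / 806.75 = 0.7903
  ebony-bodied normal-winged: (712 − 806.75)² / 806.75 = 11.1281
  ebony-bodied vestigial-winged: (831 − 806.75)² / 806.75 = 0.7289
χ² = 2.5380 + 0.7903 + 11.1281 + 0.7289 = 15.1853 ≈ 15.185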